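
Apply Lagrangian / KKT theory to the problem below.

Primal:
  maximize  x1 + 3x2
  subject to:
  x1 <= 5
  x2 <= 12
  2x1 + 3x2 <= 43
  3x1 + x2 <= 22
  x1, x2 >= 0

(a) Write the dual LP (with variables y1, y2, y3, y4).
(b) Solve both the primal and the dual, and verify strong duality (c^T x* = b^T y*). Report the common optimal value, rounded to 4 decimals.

The standard primal-dual pair for 'max c^T x s.t. A x <= b, x >= 0' is:
  Dual:  min b^T y  s.t.  A^T y >= c,  y >= 0.

So the dual LP is:
  minimize  5y1 + 12y2 + 43y3 + 22y4
  subject to:
    y1 + 2y3 + 3y4 >= 1
    y2 + 3y3 + y4 >= 3
    y1, y2, y3, y4 >= 0

Solving the primal: x* = (3.3333, 12).
  primal value c^T x* = 39.3333.
Solving the dual: y* = (0, 2.6667, 0, 0.3333).
  dual value b^T y* = 39.3333.
Strong duality: c^T x* = b^T y*. Confirmed.

39.3333


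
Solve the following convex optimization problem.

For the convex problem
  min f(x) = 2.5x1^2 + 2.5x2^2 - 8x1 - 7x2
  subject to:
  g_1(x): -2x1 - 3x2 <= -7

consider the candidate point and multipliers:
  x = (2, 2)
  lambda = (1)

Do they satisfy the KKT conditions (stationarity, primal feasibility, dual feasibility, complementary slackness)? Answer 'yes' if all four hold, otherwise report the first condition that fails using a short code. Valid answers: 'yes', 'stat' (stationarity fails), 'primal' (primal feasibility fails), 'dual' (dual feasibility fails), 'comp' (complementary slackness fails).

Gradient of f: grad f(x) = Q x + c = (2, 3)
Constraint values g_i(x) = a_i^T x - b_i:
  g_1((2, 2)) = -3
Stationarity residual: grad f(x) + sum_i lambda_i a_i = (0, 0)
  -> stationarity OK
Primal feasibility (all g_i <= 0): OK
Dual feasibility (all lambda_i >= 0): OK
Complementary slackness (lambda_i * g_i(x) = 0 for all i): FAILS

Verdict: the first failing condition is complementary_slackness -> comp.

comp


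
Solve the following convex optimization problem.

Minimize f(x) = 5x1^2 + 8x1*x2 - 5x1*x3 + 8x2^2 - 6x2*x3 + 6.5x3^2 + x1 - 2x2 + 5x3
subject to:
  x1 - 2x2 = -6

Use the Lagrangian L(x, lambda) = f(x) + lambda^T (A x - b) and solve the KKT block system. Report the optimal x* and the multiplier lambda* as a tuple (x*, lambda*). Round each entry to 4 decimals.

Form the Lagrangian:
  L(x, lambda) = (1/2) x^T Q x + c^T x + lambda^T (A x - b)
Stationarity (grad_x L = 0): Q x + c + A^T lambda = 0.
Primal feasibility: A x = b.

This gives the KKT block system:
  [ Q   A^T ] [ x     ]   [-c ]
  [ A    0  ] [ lambda ] = [ b ]

Solving the linear system:
  x*      = (-2.3423, 1.8288, -0.4414)
  lambda* = (5.5856)
  f(x*)   = 12.6532

x* = (-2.3423, 1.8288, -0.4414), lambda* = (5.5856)


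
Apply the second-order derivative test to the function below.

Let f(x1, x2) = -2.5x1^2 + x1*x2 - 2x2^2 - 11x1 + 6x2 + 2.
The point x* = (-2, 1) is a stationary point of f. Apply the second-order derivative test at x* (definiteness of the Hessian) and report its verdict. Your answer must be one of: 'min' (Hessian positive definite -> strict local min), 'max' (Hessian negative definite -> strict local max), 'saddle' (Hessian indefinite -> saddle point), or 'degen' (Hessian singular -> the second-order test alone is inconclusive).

Compute the Hessian H = grad^2 f:
  H = [[-5, 1], [1, -4]]
Verify stationarity: grad f(x*) = H x* + g = (0, 0).
Eigenvalues of H: -5.618, -3.382.
Both eigenvalues < 0, so H is negative definite -> x* is a strict local max.

max


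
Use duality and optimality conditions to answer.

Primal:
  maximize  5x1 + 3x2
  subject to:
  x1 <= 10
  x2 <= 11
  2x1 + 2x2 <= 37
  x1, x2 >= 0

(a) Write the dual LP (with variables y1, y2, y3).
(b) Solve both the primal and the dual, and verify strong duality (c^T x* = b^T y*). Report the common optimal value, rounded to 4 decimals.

The standard primal-dual pair for 'max c^T x s.t. A x <= b, x >= 0' is:
  Dual:  min b^T y  s.t.  A^T y >= c,  y >= 0.

So the dual LP is:
  minimize  10y1 + 11y2 + 37y3
  subject to:
    y1 + 2y3 >= 5
    y2 + 2y3 >= 3
    y1, y2, y3 >= 0

Solving the primal: x* = (10, 8.5).
  primal value c^T x* = 75.5.
Solving the dual: y* = (2, 0, 1.5).
  dual value b^T y* = 75.5.
Strong duality: c^T x* = b^T y*. Confirmed.

75.5


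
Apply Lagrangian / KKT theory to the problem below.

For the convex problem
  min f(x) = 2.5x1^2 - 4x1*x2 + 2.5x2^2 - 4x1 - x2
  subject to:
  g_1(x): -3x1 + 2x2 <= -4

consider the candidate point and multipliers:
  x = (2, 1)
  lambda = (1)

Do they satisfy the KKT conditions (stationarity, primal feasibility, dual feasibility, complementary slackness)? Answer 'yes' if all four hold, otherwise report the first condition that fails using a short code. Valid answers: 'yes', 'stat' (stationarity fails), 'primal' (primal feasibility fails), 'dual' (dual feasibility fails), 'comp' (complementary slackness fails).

Gradient of f: grad f(x) = Q x + c = (2, -4)
Constraint values g_i(x) = a_i^T x - b_i:
  g_1((2, 1)) = 0
Stationarity residual: grad f(x) + sum_i lambda_i a_i = (-1, -2)
  -> stationarity FAILS
Primal feasibility (all g_i <= 0): OK
Dual feasibility (all lambda_i >= 0): OK
Complementary slackness (lambda_i * g_i(x) = 0 for all i): OK

Verdict: the first failing condition is stationarity -> stat.

stat


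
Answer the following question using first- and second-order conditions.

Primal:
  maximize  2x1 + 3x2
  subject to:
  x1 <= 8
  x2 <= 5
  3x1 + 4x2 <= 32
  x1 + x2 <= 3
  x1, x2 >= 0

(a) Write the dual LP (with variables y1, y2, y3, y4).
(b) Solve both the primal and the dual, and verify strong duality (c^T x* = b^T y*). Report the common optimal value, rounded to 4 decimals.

The standard primal-dual pair for 'max c^T x s.t. A x <= b, x >= 0' is:
  Dual:  min b^T y  s.t.  A^T y >= c,  y >= 0.

So the dual LP is:
  minimize  8y1 + 5y2 + 32y3 + 3y4
  subject to:
    y1 + 3y3 + y4 >= 2
    y2 + 4y3 + y4 >= 3
    y1, y2, y3, y4 >= 0

Solving the primal: x* = (0, 3).
  primal value c^T x* = 9.
Solving the dual: y* = (0, 0, 0, 3).
  dual value b^T y* = 9.
Strong duality: c^T x* = b^T y*. Confirmed.

9


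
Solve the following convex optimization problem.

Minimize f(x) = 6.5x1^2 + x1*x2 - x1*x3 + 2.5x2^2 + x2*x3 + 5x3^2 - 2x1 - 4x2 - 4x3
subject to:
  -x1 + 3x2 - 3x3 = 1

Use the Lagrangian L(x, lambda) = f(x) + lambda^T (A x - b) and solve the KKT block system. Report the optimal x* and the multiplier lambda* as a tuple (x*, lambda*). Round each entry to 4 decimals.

Form the Lagrangian:
  L(x, lambda) = (1/2) x^T Q x + c^T x + lambda^T (A x - b)
Stationarity (grad_x L = 0): Q x + c + A^T lambda = 0.
Primal feasibility: A x = b.

This gives the KKT block system:
  [ Q   A^T ] [ x     ]   [-c ]
  [ A    0  ] [ lambda ] = [ b ]

Solving the linear system:
  x*      = (0.1243, 0.7131, 0.3383)
  lambda* = (-0.0093)
  f(x*)   = -2.2224

x* = (0.1243, 0.7131, 0.3383), lambda* = (-0.0093)


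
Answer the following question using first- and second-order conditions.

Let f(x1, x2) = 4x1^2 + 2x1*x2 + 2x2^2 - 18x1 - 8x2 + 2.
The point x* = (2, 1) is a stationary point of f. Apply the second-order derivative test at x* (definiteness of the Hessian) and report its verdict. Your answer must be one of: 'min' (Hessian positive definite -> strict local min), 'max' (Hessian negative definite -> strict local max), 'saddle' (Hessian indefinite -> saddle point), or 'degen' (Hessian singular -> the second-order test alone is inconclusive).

Compute the Hessian H = grad^2 f:
  H = [[8, 2], [2, 4]]
Verify stationarity: grad f(x*) = H x* + g = (0, 0).
Eigenvalues of H: 3.1716, 8.8284.
Both eigenvalues > 0, so H is positive definite -> x* is a strict local min.

min


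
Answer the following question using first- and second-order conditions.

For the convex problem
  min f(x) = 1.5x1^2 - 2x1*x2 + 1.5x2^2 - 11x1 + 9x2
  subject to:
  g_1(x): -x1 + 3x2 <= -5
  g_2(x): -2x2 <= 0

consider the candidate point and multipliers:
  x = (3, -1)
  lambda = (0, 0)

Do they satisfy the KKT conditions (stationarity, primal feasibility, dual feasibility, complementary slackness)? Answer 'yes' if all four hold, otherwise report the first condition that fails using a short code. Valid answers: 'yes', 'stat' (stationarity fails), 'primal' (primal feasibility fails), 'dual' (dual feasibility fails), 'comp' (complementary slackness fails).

Gradient of f: grad f(x) = Q x + c = (0, 0)
Constraint values g_i(x) = a_i^T x - b_i:
  g_1((3, -1)) = -1
  g_2((3, -1)) = 2
Stationarity residual: grad f(x) + sum_i lambda_i a_i = (0, 0)
  -> stationarity OK
Primal feasibility (all g_i <= 0): FAILS
Dual feasibility (all lambda_i >= 0): OK
Complementary slackness (lambda_i * g_i(x) = 0 for all i): OK

Verdict: the first failing condition is primal_feasibility -> primal.

primal


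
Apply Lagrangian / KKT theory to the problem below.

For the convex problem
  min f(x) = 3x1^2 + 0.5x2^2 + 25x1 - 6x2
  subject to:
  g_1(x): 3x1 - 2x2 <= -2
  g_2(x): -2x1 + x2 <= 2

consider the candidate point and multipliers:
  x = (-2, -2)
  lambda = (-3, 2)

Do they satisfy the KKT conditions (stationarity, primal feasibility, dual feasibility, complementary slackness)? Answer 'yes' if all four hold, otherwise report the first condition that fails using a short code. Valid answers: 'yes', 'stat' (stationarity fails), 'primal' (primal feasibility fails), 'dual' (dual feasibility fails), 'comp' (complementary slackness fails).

Gradient of f: grad f(x) = Q x + c = (13, -8)
Constraint values g_i(x) = a_i^T x - b_i:
  g_1((-2, -2)) = 0
  g_2((-2, -2)) = 0
Stationarity residual: grad f(x) + sum_i lambda_i a_i = (0, 0)
  -> stationarity OK
Primal feasibility (all g_i <= 0): OK
Dual feasibility (all lambda_i >= 0): FAILS
Complementary slackness (lambda_i * g_i(x) = 0 for all i): OK

Verdict: the first failing condition is dual_feasibility -> dual.

dual


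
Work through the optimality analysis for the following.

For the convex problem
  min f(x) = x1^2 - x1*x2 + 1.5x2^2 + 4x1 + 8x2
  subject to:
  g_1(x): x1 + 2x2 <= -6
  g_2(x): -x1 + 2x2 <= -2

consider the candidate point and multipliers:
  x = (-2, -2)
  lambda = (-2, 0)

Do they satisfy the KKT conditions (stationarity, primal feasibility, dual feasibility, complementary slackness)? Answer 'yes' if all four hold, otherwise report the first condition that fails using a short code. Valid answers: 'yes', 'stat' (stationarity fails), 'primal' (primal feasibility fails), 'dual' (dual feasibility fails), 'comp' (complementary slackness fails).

Gradient of f: grad f(x) = Q x + c = (2, 4)
Constraint values g_i(x) = a_i^T x - b_i:
  g_1((-2, -2)) = 0
  g_2((-2, -2)) = 0
Stationarity residual: grad f(x) + sum_i lambda_i a_i = (0, 0)
  -> stationarity OK
Primal feasibility (all g_i <= 0): OK
Dual feasibility (all lambda_i >= 0): FAILS
Complementary slackness (lambda_i * g_i(x) = 0 for all i): OK

Verdict: the first failing condition is dual_feasibility -> dual.

dual


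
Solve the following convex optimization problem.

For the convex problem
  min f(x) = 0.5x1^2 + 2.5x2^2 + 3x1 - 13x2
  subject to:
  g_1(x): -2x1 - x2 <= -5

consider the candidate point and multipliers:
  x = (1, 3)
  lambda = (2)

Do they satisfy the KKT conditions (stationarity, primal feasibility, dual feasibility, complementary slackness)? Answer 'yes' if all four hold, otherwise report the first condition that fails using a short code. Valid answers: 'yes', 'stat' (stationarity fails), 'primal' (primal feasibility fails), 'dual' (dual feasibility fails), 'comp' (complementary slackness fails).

Gradient of f: grad f(x) = Q x + c = (4, 2)
Constraint values g_i(x) = a_i^T x - b_i:
  g_1((1, 3)) = 0
Stationarity residual: grad f(x) + sum_i lambda_i a_i = (0, 0)
  -> stationarity OK
Primal feasibility (all g_i <= 0): OK
Dual feasibility (all lambda_i >= 0): OK
Complementary slackness (lambda_i * g_i(x) = 0 for all i): OK

Verdict: yes, KKT holds.

yes


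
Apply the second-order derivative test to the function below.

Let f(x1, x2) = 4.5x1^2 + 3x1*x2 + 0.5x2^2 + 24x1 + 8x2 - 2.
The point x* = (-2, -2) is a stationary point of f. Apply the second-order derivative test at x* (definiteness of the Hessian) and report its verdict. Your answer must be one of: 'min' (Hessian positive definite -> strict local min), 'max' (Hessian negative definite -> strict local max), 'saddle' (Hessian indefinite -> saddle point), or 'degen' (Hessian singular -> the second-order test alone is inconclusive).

Compute the Hessian H = grad^2 f:
  H = [[9, 3], [3, 1]]
Verify stationarity: grad f(x*) = H x* + g = (0, 0).
Eigenvalues of H: 0, 10.
H has a zero eigenvalue (singular; positive semidefinite but not definite), so H is neither positive definite, negative definite, nor indefinite. The second-order test alone is inconclusive -> degen.
(Indeed, f is constant along the null direction of H through x*, so x* is not a strict local extremum.)

degen


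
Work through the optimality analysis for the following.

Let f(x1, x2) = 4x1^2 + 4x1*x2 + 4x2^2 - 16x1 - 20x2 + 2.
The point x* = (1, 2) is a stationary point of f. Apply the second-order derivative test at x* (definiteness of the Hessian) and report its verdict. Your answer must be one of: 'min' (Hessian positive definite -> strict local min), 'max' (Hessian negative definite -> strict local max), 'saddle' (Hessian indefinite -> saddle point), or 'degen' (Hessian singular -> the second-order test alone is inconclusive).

Compute the Hessian H = grad^2 f:
  H = [[8, 4], [4, 8]]
Verify stationarity: grad f(x*) = H x* + g = (0, 0).
Eigenvalues of H: 4, 12.
Both eigenvalues > 0, so H is positive definite -> x* is a strict local min.

min


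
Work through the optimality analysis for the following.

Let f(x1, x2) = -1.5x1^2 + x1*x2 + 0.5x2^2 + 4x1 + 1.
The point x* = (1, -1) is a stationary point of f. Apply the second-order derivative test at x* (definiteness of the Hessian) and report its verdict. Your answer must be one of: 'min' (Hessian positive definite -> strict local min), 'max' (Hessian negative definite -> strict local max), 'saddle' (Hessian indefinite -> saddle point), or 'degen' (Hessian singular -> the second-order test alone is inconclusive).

Compute the Hessian H = grad^2 f:
  H = [[-3, 1], [1, 1]]
Verify stationarity: grad f(x*) = H x* + g = (0, 0).
Eigenvalues of H: -3.2361, 1.2361.
Eigenvalues have mixed signs, so H is indefinite -> x* is a saddle point.

saddle


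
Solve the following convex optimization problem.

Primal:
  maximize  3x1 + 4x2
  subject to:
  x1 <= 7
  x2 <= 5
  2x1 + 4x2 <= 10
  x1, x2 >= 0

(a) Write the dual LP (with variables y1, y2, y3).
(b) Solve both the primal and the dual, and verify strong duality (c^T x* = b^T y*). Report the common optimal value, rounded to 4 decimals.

The standard primal-dual pair for 'max c^T x s.t. A x <= b, x >= 0' is:
  Dual:  min b^T y  s.t.  A^T y >= c,  y >= 0.

So the dual LP is:
  minimize  7y1 + 5y2 + 10y3
  subject to:
    y1 + 2y3 >= 3
    y2 + 4y3 >= 4
    y1, y2, y3 >= 0

Solving the primal: x* = (5, 0).
  primal value c^T x* = 15.
Solving the dual: y* = (0, 0, 1.5).
  dual value b^T y* = 15.
Strong duality: c^T x* = b^T y*. Confirmed.

15


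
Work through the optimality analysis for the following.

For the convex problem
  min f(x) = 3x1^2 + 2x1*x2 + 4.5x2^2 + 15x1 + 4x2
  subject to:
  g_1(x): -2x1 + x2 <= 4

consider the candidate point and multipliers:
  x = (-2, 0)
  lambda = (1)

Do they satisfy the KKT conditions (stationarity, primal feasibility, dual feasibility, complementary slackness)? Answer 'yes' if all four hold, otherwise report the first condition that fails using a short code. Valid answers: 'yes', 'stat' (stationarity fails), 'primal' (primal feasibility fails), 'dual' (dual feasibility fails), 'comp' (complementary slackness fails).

Gradient of f: grad f(x) = Q x + c = (3, 0)
Constraint values g_i(x) = a_i^T x - b_i:
  g_1((-2, 0)) = 0
Stationarity residual: grad f(x) + sum_i lambda_i a_i = (1, 1)
  -> stationarity FAILS
Primal feasibility (all g_i <= 0): OK
Dual feasibility (all lambda_i >= 0): OK
Complementary slackness (lambda_i * g_i(x) = 0 for all i): OK

Verdict: the first failing condition is stationarity -> stat.

stat


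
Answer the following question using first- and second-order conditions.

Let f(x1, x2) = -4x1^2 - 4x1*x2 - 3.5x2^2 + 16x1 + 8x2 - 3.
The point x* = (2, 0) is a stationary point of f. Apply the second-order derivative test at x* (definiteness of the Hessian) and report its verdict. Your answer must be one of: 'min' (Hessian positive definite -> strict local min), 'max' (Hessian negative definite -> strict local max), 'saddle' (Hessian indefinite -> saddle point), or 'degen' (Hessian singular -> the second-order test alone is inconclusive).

Compute the Hessian H = grad^2 f:
  H = [[-8, -4], [-4, -7]]
Verify stationarity: grad f(x*) = H x* + g = (0, 0).
Eigenvalues of H: -11.5311, -3.4689.
Both eigenvalues < 0, so H is negative definite -> x* is a strict local max.

max


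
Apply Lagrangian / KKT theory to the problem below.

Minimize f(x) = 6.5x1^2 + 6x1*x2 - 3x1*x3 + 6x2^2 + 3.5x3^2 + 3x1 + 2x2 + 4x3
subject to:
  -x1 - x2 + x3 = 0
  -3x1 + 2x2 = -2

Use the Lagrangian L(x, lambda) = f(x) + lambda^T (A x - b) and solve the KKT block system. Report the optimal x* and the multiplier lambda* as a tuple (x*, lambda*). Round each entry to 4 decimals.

Form the Lagrangian:
  L(x, lambda) = (1/2) x^T Q x + c^T x + lambda^T (A x - b)
Stationarity (grad_x L = 0): Q x + c + A^T lambda = 0.
Primal feasibility: A x = b.

This gives the KKT block system:
  [ Q   A^T ] [ x     ]   [-c ]
  [ A    0  ] [ lambda ] = [ b ]

Solving the linear system:
  x*      = (0.2594, -0.611, -0.3516)
  lambda* = (-0.7608, 1.5072)
  f(x*)   = 0.5821

x* = (0.2594, -0.611, -0.3516), lambda* = (-0.7608, 1.5072)


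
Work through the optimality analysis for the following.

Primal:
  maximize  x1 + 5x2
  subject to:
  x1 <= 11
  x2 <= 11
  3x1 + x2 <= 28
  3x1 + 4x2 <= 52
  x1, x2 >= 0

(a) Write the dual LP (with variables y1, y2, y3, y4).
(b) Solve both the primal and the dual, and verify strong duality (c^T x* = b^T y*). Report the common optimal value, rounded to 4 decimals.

The standard primal-dual pair for 'max c^T x s.t. A x <= b, x >= 0' is:
  Dual:  min b^T y  s.t.  A^T y >= c,  y >= 0.

So the dual LP is:
  minimize  11y1 + 11y2 + 28y3 + 52y4
  subject to:
    y1 + 3y3 + 3y4 >= 1
    y2 + y3 + 4y4 >= 5
    y1, y2, y3, y4 >= 0

Solving the primal: x* = (2.6667, 11).
  primal value c^T x* = 57.6667.
Solving the dual: y* = (0, 3.6667, 0, 0.3333).
  dual value b^T y* = 57.6667.
Strong duality: c^T x* = b^T y*. Confirmed.

57.6667


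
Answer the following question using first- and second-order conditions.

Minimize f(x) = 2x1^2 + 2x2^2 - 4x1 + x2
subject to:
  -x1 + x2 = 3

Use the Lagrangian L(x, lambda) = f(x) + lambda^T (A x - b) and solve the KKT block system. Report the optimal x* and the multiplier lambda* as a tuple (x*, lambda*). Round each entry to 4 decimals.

Form the Lagrangian:
  L(x, lambda) = (1/2) x^T Q x + c^T x + lambda^T (A x - b)
Stationarity (grad_x L = 0): Q x + c + A^T lambda = 0.
Primal feasibility: A x = b.

This gives the KKT block system:
  [ Q   A^T ] [ x     ]   [-c ]
  [ A    0  ] [ lambda ] = [ b ]

Solving the linear system:
  x*      = (-1.125, 1.875)
  lambda* = (-8.5)
  f(x*)   = 15.9375

x* = (-1.125, 1.875), lambda* = (-8.5)


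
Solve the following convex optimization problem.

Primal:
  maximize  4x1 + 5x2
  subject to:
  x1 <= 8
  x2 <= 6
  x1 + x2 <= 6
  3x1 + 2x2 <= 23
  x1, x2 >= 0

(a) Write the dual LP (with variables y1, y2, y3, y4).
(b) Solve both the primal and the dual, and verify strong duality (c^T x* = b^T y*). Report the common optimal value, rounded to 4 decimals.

The standard primal-dual pair for 'max c^T x s.t. A x <= b, x >= 0' is:
  Dual:  min b^T y  s.t.  A^T y >= c,  y >= 0.

So the dual LP is:
  minimize  8y1 + 6y2 + 6y3 + 23y4
  subject to:
    y1 + y3 + 3y4 >= 4
    y2 + y3 + 2y4 >= 5
    y1, y2, y3, y4 >= 0

Solving the primal: x* = (0, 6).
  primal value c^T x* = 30.
Solving the dual: y* = (0, 1, 4, 0).
  dual value b^T y* = 30.
Strong duality: c^T x* = b^T y*. Confirmed.

30


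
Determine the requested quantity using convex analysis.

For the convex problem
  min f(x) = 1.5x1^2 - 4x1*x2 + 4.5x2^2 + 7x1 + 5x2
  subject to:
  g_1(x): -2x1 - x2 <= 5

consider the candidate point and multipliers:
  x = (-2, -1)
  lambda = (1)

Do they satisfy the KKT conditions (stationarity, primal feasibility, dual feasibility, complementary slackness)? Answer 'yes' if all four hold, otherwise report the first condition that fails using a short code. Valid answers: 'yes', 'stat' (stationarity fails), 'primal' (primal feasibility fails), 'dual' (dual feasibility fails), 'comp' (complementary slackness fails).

Gradient of f: grad f(x) = Q x + c = (5, 4)
Constraint values g_i(x) = a_i^T x - b_i:
  g_1((-2, -1)) = 0
Stationarity residual: grad f(x) + sum_i lambda_i a_i = (3, 3)
  -> stationarity FAILS
Primal feasibility (all g_i <= 0): OK
Dual feasibility (all lambda_i >= 0): OK
Complementary slackness (lambda_i * g_i(x) = 0 for all i): OK

Verdict: the first failing condition is stationarity -> stat.

stat


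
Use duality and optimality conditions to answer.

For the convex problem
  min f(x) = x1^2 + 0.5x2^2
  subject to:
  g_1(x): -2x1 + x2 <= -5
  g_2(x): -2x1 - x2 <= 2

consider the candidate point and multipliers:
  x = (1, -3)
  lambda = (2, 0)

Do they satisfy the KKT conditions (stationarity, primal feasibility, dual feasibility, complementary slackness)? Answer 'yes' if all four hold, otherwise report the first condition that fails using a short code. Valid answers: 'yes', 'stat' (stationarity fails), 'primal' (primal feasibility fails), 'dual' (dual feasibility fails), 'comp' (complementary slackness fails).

Gradient of f: grad f(x) = Q x + c = (2, -3)
Constraint values g_i(x) = a_i^T x - b_i:
  g_1((1, -3)) = 0
  g_2((1, -3)) = -1
Stationarity residual: grad f(x) + sum_i lambda_i a_i = (-2, -1)
  -> stationarity FAILS
Primal feasibility (all g_i <= 0): OK
Dual feasibility (all lambda_i >= 0): OK
Complementary slackness (lambda_i * g_i(x) = 0 for all i): OK

Verdict: the first failing condition is stationarity -> stat.

stat


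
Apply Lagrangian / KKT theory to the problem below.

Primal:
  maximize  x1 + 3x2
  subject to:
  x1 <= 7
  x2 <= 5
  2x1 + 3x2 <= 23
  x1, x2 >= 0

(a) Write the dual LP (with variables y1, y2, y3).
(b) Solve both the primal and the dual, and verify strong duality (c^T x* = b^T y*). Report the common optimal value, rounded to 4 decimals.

The standard primal-dual pair for 'max c^T x s.t. A x <= b, x >= 0' is:
  Dual:  min b^T y  s.t.  A^T y >= c,  y >= 0.

So the dual LP is:
  minimize  7y1 + 5y2 + 23y3
  subject to:
    y1 + 2y3 >= 1
    y2 + 3y3 >= 3
    y1, y2, y3 >= 0

Solving the primal: x* = (4, 5).
  primal value c^T x* = 19.
Solving the dual: y* = (0, 1.5, 0.5).
  dual value b^T y* = 19.
Strong duality: c^T x* = b^T y*. Confirmed.

19


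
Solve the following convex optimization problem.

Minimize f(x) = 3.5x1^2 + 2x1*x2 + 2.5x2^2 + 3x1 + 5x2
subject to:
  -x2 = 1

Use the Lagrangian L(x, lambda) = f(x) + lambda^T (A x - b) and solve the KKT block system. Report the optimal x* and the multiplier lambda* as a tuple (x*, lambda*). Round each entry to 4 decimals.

Form the Lagrangian:
  L(x, lambda) = (1/2) x^T Q x + c^T x + lambda^T (A x - b)
Stationarity (grad_x L = 0): Q x + c + A^T lambda = 0.
Primal feasibility: A x = b.

This gives the KKT block system:
  [ Q   A^T ] [ x     ]   [-c ]
  [ A    0  ] [ lambda ] = [ b ]

Solving the linear system:
  x*      = (-0.1429, -1)
  lambda* = (-0.2857)
  f(x*)   = -2.5714

x* = (-0.1429, -1), lambda* = (-0.2857)


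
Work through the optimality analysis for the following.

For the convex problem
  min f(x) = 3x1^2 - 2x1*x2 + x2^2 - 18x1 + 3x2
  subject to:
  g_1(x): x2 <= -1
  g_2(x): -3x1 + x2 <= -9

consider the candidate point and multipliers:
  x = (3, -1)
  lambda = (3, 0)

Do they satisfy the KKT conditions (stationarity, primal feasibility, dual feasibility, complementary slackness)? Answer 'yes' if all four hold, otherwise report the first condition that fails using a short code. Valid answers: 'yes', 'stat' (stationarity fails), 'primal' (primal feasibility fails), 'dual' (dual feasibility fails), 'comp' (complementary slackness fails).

Gradient of f: grad f(x) = Q x + c = (2, -5)
Constraint values g_i(x) = a_i^T x - b_i:
  g_1((3, -1)) = 0
  g_2((3, -1)) = -1
Stationarity residual: grad f(x) + sum_i lambda_i a_i = (2, -2)
  -> stationarity FAILS
Primal feasibility (all g_i <= 0): OK
Dual feasibility (all lambda_i >= 0): OK
Complementary slackness (lambda_i * g_i(x) = 0 for all i): OK

Verdict: the first failing condition is stationarity -> stat.

stat


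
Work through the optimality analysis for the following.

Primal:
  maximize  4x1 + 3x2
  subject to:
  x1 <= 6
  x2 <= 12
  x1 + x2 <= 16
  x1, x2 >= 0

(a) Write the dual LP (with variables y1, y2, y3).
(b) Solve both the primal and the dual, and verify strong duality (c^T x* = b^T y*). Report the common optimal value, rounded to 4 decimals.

The standard primal-dual pair for 'max c^T x s.t. A x <= b, x >= 0' is:
  Dual:  min b^T y  s.t.  A^T y >= c,  y >= 0.

So the dual LP is:
  minimize  6y1 + 12y2 + 16y3
  subject to:
    y1 + y3 >= 4
    y2 + y3 >= 3
    y1, y2, y3 >= 0

Solving the primal: x* = (6, 10).
  primal value c^T x* = 54.
Solving the dual: y* = (1, 0, 3).
  dual value b^T y* = 54.
Strong duality: c^T x* = b^T y*. Confirmed.

54


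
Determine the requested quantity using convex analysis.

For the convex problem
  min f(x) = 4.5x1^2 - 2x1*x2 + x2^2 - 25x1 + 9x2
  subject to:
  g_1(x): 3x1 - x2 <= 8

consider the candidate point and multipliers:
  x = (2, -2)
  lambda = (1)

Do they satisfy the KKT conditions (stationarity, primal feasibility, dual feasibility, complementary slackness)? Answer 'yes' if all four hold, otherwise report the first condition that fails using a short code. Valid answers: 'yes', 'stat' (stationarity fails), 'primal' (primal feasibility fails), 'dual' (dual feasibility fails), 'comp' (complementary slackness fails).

Gradient of f: grad f(x) = Q x + c = (-3, 1)
Constraint values g_i(x) = a_i^T x - b_i:
  g_1((2, -2)) = 0
Stationarity residual: grad f(x) + sum_i lambda_i a_i = (0, 0)
  -> stationarity OK
Primal feasibility (all g_i <= 0): OK
Dual feasibility (all lambda_i >= 0): OK
Complementary slackness (lambda_i * g_i(x) = 0 for all i): OK

Verdict: yes, KKT holds.

yes


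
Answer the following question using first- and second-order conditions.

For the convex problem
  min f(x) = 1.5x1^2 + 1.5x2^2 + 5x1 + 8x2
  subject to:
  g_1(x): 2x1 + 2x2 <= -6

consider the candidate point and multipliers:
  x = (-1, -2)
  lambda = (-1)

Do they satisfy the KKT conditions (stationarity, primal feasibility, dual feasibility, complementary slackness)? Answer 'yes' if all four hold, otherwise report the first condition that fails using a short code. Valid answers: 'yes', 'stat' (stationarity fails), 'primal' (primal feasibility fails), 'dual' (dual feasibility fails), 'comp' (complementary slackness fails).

Gradient of f: grad f(x) = Q x + c = (2, 2)
Constraint values g_i(x) = a_i^T x - b_i:
  g_1((-1, -2)) = 0
Stationarity residual: grad f(x) + sum_i lambda_i a_i = (0, 0)
  -> stationarity OK
Primal feasibility (all g_i <= 0): OK
Dual feasibility (all lambda_i >= 0): FAILS
Complementary slackness (lambda_i * g_i(x) = 0 for all i): OK

Verdict: the first failing condition is dual_feasibility -> dual.

dual


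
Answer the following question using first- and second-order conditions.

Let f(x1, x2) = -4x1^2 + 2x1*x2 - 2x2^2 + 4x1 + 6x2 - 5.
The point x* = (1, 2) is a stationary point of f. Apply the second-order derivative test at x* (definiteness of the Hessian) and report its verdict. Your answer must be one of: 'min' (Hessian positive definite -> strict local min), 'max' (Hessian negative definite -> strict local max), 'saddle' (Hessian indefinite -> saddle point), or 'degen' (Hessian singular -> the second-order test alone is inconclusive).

Compute the Hessian H = grad^2 f:
  H = [[-8, 2], [2, -4]]
Verify stationarity: grad f(x*) = H x* + g = (0, 0).
Eigenvalues of H: -8.8284, -3.1716.
Both eigenvalues < 0, so H is negative definite -> x* is a strict local max.

max


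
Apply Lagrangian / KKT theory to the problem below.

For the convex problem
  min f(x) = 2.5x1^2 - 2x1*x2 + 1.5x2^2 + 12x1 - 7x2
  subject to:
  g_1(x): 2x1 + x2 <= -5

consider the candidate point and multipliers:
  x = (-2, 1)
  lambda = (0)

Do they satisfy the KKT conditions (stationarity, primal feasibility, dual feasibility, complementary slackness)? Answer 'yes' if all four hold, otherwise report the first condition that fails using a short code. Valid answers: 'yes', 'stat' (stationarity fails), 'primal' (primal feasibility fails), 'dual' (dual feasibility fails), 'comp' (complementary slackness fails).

Gradient of f: grad f(x) = Q x + c = (0, 0)
Constraint values g_i(x) = a_i^T x - b_i:
  g_1((-2, 1)) = 2
Stationarity residual: grad f(x) + sum_i lambda_i a_i = (0, 0)
  -> stationarity OK
Primal feasibility (all g_i <= 0): FAILS
Dual feasibility (all lambda_i >= 0): OK
Complementary slackness (lambda_i * g_i(x) = 0 for all i): OK

Verdict: the first failing condition is primal_feasibility -> primal.

primal


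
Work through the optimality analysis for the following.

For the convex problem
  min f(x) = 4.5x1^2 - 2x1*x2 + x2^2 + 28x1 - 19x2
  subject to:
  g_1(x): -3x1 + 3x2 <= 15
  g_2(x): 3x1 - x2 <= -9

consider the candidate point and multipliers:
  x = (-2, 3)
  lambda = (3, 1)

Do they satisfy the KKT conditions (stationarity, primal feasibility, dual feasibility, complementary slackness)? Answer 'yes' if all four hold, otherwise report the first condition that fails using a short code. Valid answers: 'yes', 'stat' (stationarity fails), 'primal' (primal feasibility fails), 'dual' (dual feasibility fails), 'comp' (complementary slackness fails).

Gradient of f: grad f(x) = Q x + c = (4, -9)
Constraint values g_i(x) = a_i^T x - b_i:
  g_1((-2, 3)) = 0
  g_2((-2, 3)) = 0
Stationarity residual: grad f(x) + sum_i lambda_i a_i = (-2, -1)
  -> stationarity FAILS
Primal feasibility (all g_i <= 0): OK
Dual feasibility (all lambda_i >= 0): OK
Complementary slackness (lambda_i * g_i(x) = 0 for all i): OK

Verdict: the first failing condition is stationarity -> stat.

stat


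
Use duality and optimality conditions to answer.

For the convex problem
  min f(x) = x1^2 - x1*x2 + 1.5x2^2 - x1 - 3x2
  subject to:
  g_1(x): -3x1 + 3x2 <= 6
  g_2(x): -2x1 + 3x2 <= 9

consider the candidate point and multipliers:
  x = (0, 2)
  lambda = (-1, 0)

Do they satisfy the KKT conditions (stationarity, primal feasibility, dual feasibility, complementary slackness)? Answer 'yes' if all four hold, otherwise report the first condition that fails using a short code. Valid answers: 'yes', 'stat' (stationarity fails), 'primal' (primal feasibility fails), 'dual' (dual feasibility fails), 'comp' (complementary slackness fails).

Gradient of f: grad f(x) = Q x + c = (-3, 3)
Constraint values g_i(x) = a_i^T x - b_i:
  g_1((0, 2)) = 0
  g_2((0, 2)) = -3
Stationarity residual: grad f(x) + sum_i lambda_i a_i = (0, 0)
  -> stationarity OK
Primal feasibility (all g_i <= 0): OK
Dual feasibility (all lambda_i >= 0): FAILS
Complementary slackness (lambda_i * g_i(x) = 0 for all i): OK

Verdict: the first failing condition is dual_feasibility -> dual.

dual


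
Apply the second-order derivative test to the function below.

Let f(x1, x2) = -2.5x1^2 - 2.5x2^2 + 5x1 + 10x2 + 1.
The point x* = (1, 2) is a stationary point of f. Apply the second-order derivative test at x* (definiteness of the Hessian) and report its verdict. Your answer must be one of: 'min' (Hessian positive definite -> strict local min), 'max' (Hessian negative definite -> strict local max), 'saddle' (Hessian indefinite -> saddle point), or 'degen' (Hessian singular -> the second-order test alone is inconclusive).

Compute the Hessian H = grad^2 f:
  H = [[-5, 0], [0, -5]]
Verify stationarity: grad f(x*) = H x* + g = (0, 0).
Eigenvalues of H: -5, -5.
Both eigenvalues < 0, so H is negative definite -> x* is a strict local max.

max


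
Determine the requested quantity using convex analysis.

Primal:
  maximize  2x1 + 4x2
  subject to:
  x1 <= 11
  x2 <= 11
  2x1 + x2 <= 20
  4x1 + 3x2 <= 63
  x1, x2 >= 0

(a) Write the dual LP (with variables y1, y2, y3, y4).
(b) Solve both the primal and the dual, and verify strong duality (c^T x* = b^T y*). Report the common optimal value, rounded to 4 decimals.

The standard primal-dual pair for 'max c^T x s.t. A x <= b, x >= 0' is:
  Dual:  min b^T y  s.t.  A^T y >= c,  y >= 0.

So the dual LP is:
  minimize  11y1 + 11y2 + 20y3 + 63y4
  subject to:
    y1 + 2y3 + 4y4 >= 2
    y2 + y3 + 3y4 >= 4
    y1, y2, y3, y4 >= 0

Solving the primal: x* = (4.5, 11).
  primal value c^T x* = 53.
Solving the dual: y* = (0, 3, 1, 0).
  dual value b^T y* = 53.
Strong duality: c^T x* = b^T y*. Confirmed.

53


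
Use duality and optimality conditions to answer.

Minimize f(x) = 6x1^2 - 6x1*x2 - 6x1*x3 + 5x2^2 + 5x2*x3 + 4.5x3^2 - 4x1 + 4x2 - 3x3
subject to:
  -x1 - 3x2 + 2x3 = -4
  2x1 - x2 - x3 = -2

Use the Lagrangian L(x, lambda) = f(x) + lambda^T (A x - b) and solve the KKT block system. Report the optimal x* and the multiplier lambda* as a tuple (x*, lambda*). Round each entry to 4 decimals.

Form the Lagrangian:
  L(x, lambda) = (1/2) x^T Q x + c^T x + lambda^T (A x - b)
Stationarity (grad_x L = 0): Q x + c + A^T lambda = 0.
Primal feasibility: A x = b.

This gives the KKT block system:
  [ Q   A^T ] [ x     ]   [-c ]
  [ A    0  ] [ lambda ] = [ b ]

Solving the linear system:
  x*      = (-0.5238, 1.2857, -0.3333)
  lambda* = (2.9524, 9.4762)
  f(x*)   = 19.5

x* = (-0.5238, 1.2857, -0.3333), lambda* = (2.9524, 9.4762)


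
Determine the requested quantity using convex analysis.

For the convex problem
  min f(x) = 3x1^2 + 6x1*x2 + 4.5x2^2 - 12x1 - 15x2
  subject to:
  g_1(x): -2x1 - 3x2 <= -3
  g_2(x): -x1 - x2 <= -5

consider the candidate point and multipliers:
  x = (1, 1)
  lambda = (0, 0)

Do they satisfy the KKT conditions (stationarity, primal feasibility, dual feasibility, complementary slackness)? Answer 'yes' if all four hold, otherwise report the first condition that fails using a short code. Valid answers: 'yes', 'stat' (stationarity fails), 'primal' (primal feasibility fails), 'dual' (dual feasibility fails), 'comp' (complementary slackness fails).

Gradient of f: grad f(x) = Q x + c = (0, 0)
Constraint values g_i(x) = a_i^T x - b_i:
  g_1((1, 1)) = -2
  g_2((1, 1)) = 3
Stationarity residual: grad f(x) + sum_i lambda_i a_i = (0, 0)
  -> stationarity OK
Primal feasibility (all g_i <= 0): FAILS
Dual feasibility (all lambda_i >= 0): OK
Complementary slackness (lambda_i * g_i(x) = 0 for all i): OK

Verdict: the first failing condition is primal_feasibility -> primal.

primal


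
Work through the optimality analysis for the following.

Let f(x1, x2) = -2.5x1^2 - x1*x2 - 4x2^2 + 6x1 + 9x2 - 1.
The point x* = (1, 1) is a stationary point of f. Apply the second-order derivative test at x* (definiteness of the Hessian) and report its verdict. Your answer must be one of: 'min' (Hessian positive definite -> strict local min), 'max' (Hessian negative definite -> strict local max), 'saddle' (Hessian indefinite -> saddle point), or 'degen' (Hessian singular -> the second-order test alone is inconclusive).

Compute the Hessian H = grad^2 f:
  H = [[-5, -1], [-1, -8]]
Verify stationarity: grad f(x*) = H x* + g = (0, 0).
Eigenvalues of H: -8.3028, -4.6972.
Both eigenvalues < 0, so H is negative definite -> x* is a strict local max.

max


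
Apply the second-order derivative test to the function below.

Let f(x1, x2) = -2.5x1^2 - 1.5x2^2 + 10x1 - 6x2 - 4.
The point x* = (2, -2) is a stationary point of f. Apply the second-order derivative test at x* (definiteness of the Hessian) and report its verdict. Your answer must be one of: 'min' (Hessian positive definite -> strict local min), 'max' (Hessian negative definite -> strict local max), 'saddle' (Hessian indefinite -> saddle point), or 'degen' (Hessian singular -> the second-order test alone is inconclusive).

Compute the Hessian H = grad^2 f:
  H = [[-5, 0], [0, -3]]
Verify stationarity: grad f(x*) = H x* + g = (0, 0).
Eigenvalues of H: -5, -3.
Both eigenvalues < 0, so H is negative definite -> x* is a strict local max.

max


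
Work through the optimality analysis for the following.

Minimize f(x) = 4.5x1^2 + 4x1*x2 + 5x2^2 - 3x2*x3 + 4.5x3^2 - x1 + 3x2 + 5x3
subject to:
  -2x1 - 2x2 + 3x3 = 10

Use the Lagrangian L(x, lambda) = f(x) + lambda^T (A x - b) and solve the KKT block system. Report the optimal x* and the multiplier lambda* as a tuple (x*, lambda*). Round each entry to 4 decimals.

Form the Lagrangian:
  L(x, lambda) = (1/2) x^T Q x + c^T x + lambda^T (A x - b)
Stationarity (grad_x L = 0): Q x + c + A^T lambda = 0.
Primal feasibility: A x = b.

This gives the KKT block system:
  [ Q   A^T ] [ x     ]   [-c ]
  [ A    0  ] [ lambda ] = [ b ]

Solving the linear system:
  x*      = (-1.3333, -0.8333, 1.8889)
  lambda* = (-8.1667)
  f(x*)   = 44.9722

x* = (-1.3333, -0.8333, 1.8889), lambda* = (-8.1667)


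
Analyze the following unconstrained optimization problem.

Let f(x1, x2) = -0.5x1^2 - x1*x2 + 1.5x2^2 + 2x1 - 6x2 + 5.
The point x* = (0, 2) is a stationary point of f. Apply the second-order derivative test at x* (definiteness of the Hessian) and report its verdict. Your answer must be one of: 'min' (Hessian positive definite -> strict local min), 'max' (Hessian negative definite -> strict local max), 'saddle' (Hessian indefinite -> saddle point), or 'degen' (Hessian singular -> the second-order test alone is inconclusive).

Compute the Hessian H = grad^2 f:
  H = [[-1, -1], [-1, 3]]
Verify stationarity: grad f(x*) = H x* + g = (0, 0).
Eigenvalues of H: -1.2361, 3.2361.
Eigenvalues have mixed signs, so H is indefinite -> x* is a saddle point.

saddle


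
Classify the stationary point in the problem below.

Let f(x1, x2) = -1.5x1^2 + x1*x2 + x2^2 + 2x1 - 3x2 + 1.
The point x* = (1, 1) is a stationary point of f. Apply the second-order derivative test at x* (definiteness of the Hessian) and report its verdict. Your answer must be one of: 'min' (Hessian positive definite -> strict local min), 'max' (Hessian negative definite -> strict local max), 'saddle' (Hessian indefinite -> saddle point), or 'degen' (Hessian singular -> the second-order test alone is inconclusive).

Compute the Hessian H = grad^2 f:
  H = [[-3, 1], [1, 2]]
Verify stationarity: grad f(x*) = H x* + g = (0, 0).
Eigenvalues of H: -3.1926, 2.1926.
Eigenvalues have mixed signs, so H is indefinite -> x* is a saddle point.

saddle


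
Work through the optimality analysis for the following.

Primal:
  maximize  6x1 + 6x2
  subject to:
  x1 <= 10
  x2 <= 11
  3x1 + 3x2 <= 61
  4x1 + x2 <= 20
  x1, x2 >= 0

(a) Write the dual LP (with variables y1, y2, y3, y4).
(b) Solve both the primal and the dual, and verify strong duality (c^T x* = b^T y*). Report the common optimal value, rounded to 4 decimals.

The standard primal-dual pair for 'max c^T x s.t. A x <= b, x >= 0' is:
  Dual:  min b^T y  s.t.  A^T y >= c,  y >= 0.

So the dual LP is:
  minimize  10y1 + 11y2 + 61y3 + 20y4
  subject to:
    y1 + 3y3 + 4y4 >= 6
    y2 + 3y3 + y4 >= 6
    y1, y2, y3, y4 >= 0

Solving the primal: x* = (2.25, 11).
  primal value c^T x* = 79.5.
Solving the dual: y* = (0, 4.5, 0, 1.5).
  dual value b^T y* = 79.5.
Strong duality: c^T x* = b^T y*. Confirmed.

79.5


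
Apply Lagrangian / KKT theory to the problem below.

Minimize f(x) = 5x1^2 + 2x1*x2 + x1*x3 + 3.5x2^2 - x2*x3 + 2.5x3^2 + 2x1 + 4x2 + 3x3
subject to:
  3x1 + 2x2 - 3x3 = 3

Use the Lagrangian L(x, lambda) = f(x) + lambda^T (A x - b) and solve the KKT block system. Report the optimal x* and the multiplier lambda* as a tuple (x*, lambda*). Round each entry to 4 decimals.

Form the Lagrangian:
  L(x, lambda) = (1/2) x^T Q x + c^T x + lambda^T (A x - b)
Stationarity (grad_x L = 0): Q x + c + A^T lambda = 0.
Primal feasibility: A x = b.

This gives the KKT block system:
  [ Q   A^T ] [ x     ]   [-c ]
  [ A    0  ] [ lambda ] = [ b ]

Solving the linear system:
  x*      = (0.2403, -0.6171, -1.1711)
  lambda* = (-0.666)
  f(x*)   = -1.7515

x* = (0.2403, -0.6171, -1.1711), lambda* = (-0.666)
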